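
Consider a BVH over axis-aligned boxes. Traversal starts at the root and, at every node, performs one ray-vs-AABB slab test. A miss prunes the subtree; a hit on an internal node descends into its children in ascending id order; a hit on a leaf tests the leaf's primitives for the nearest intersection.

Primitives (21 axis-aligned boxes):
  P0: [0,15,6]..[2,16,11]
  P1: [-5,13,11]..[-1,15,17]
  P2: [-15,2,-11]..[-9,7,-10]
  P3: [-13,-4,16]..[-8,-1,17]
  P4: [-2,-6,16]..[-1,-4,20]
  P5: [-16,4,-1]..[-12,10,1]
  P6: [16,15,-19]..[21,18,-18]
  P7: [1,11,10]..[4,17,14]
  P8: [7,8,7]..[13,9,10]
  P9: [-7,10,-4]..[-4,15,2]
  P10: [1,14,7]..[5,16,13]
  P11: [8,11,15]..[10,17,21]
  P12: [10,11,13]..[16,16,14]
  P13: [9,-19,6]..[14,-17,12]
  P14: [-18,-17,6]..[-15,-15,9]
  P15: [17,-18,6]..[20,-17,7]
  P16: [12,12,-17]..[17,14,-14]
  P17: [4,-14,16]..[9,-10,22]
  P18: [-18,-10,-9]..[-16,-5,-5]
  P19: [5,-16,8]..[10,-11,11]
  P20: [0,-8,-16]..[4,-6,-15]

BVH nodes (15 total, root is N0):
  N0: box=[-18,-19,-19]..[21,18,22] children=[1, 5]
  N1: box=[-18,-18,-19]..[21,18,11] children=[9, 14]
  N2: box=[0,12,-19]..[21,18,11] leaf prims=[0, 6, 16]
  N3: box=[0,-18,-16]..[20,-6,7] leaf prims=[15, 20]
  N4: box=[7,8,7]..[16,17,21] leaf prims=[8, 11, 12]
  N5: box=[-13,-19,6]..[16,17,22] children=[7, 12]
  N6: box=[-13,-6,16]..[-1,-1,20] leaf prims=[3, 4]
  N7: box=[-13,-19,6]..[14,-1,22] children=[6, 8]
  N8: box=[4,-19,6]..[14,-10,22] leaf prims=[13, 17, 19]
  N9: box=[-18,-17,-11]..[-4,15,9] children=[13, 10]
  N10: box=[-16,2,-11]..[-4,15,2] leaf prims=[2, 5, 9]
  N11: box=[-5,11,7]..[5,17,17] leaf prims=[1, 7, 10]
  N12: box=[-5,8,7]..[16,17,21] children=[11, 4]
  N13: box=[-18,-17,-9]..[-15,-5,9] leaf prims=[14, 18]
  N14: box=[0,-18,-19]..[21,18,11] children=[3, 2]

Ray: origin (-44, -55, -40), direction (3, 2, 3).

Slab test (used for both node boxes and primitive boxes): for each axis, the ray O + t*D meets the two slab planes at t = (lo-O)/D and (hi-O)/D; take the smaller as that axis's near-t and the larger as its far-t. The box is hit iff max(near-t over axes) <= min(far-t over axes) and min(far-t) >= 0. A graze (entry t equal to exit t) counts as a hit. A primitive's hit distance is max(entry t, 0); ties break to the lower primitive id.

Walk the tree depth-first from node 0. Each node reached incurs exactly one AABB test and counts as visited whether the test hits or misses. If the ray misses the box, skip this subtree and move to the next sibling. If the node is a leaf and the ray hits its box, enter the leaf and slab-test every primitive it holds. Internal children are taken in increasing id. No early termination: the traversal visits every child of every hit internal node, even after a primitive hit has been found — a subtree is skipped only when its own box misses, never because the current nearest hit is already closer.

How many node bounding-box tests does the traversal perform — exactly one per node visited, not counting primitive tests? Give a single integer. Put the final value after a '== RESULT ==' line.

Traverse from the root:
N0 x:[26/3,65/3] y:[18,73/2] z:[7,62/3] -> hit [18,62/3], descend [1, 5]
  N1 x:[26/3,65/3] y:[37/2,73/2] z:[7,17] -> miss, prune
  N5 x:[31/3,20] y:[18,36] z:[46/3,62/3] -> hit [18,20], descend [7, 12]
    N7 x:[31/3,58/3] y:[18,27] z:[46/3,62/3] -> hit [18,58/3], descend [6, 8]
      N6 x:[31/3,43/3] y:[49/2,27] z:[56/3,20] -> miss, prune
      N8 x:[16,58/3] y:[18,45/2] z:[46/3,62/3] -> hit [18,58/3] leaf, test {P13(miss), P17(miss), P19(miss)}
    N12 x:[13,20] y:[63/2,36] z:[47/3,61/3] -> miss, prune

order=[0, 1, 5, 7, 6, 8, 12]  |boxes|=7  |leaves|=1  hit=miss

== RESULT ==
7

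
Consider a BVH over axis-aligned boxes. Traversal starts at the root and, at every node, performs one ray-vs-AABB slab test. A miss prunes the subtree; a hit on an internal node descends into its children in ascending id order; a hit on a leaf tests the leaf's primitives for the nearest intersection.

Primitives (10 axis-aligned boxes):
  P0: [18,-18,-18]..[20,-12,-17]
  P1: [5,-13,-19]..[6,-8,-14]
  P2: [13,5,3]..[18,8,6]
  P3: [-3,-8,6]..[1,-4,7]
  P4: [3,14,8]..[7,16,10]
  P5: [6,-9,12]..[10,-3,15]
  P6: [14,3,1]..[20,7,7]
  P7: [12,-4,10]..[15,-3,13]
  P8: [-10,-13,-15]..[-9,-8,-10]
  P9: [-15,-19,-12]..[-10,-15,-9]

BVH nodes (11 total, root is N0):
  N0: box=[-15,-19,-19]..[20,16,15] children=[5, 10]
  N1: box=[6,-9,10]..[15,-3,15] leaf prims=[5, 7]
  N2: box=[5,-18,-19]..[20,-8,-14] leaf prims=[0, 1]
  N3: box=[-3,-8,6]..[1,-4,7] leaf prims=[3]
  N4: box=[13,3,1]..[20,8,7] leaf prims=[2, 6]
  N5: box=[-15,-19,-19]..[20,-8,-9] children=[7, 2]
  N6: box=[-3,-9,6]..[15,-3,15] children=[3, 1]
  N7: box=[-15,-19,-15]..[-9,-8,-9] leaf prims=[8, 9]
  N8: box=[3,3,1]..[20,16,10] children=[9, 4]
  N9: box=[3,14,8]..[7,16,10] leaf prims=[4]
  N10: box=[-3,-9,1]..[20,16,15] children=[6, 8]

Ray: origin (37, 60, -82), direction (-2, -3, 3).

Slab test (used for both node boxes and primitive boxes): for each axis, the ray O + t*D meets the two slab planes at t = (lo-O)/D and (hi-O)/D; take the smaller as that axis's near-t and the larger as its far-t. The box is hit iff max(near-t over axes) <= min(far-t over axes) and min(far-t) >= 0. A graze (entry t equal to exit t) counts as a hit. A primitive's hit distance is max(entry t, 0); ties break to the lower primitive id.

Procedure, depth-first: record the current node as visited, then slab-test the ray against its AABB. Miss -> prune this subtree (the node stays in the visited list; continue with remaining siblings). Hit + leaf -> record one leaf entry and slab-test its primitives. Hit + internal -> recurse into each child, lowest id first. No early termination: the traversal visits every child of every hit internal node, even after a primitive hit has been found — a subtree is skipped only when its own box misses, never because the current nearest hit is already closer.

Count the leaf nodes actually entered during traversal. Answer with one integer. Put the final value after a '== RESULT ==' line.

Traverse from the root:
N0 x:[17/2,26] y:[44/3,79/3] z:[21,97/3] -> hit [21,26], descend [5, 10]
  N5 x:[17/2,26] y:[68/3,79/3] z:[21,73/3] -> hit [68/3,73/3], descend [2, 7]
    N2 x:[17/2,16] y:[68/3,26] z:[21,68/3] -> miss, prune
    N7 x:[23,26] y:[68/3,79/3] z:[67/3,73/3] -> hit [23,73/3] leaf, test {P8@t=23, P9(miss)}
  N10 x:[17/2,20] y:[44/3,23] z:[83/3,97/3] -> miss, prune

Summary -> nodes [0, 5, 2, 7, 10]; box-tests=5; leaf-entries=1; first=P8

== RESULT ==
1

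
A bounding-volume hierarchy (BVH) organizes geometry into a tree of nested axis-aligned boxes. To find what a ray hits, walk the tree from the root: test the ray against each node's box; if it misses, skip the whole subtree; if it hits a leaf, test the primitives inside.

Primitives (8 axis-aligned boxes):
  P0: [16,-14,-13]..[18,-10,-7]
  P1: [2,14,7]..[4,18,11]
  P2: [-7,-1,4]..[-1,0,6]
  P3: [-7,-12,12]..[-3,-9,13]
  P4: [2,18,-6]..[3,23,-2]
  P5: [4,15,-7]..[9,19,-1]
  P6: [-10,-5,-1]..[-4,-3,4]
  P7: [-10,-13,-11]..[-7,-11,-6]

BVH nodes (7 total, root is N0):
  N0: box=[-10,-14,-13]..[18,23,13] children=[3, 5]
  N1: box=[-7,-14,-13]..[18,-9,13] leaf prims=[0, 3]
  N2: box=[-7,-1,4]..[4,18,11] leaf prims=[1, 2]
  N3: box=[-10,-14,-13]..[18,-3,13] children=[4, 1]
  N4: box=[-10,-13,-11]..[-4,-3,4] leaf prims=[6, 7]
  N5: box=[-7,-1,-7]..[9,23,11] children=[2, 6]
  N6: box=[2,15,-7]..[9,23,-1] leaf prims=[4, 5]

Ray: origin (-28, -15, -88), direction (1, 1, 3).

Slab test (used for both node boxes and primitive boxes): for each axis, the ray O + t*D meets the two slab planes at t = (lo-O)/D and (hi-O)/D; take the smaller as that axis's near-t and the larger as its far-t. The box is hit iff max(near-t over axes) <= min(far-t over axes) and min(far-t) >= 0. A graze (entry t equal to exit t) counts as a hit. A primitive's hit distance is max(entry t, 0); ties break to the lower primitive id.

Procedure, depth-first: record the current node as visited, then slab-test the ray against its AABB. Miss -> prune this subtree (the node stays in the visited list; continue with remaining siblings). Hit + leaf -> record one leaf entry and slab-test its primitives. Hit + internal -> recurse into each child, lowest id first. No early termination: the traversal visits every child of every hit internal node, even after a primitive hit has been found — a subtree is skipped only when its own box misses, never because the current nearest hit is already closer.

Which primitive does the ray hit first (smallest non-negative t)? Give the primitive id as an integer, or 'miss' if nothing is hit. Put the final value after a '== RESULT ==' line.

Trace the traversal:
N0 x:[18,46] y:[1,38] z:[25,101/3] -> hit [25,101/3], descend [3, 5]
  N3 x:[18,46] y:[1,12] z:[25,101/3] -> miss, prune
  N5 x:[21,37] y:[14,38] z:[27,33] -> hit [27,33], descend [2, 6]
    N2 x:[21,32] y:[14,33] z:[92/3,33] -> hit [92/3,32] leaf, test {P1@t=95/3, P2(miss)}
    N6 x:[30,37] y:[30,38] z:[27,29] -> miss, prune

Summary -> nodes [0, 3, 5, 2, 6]; box-tests=5; leaf-entries=1; first=P1

== RESULT ==
1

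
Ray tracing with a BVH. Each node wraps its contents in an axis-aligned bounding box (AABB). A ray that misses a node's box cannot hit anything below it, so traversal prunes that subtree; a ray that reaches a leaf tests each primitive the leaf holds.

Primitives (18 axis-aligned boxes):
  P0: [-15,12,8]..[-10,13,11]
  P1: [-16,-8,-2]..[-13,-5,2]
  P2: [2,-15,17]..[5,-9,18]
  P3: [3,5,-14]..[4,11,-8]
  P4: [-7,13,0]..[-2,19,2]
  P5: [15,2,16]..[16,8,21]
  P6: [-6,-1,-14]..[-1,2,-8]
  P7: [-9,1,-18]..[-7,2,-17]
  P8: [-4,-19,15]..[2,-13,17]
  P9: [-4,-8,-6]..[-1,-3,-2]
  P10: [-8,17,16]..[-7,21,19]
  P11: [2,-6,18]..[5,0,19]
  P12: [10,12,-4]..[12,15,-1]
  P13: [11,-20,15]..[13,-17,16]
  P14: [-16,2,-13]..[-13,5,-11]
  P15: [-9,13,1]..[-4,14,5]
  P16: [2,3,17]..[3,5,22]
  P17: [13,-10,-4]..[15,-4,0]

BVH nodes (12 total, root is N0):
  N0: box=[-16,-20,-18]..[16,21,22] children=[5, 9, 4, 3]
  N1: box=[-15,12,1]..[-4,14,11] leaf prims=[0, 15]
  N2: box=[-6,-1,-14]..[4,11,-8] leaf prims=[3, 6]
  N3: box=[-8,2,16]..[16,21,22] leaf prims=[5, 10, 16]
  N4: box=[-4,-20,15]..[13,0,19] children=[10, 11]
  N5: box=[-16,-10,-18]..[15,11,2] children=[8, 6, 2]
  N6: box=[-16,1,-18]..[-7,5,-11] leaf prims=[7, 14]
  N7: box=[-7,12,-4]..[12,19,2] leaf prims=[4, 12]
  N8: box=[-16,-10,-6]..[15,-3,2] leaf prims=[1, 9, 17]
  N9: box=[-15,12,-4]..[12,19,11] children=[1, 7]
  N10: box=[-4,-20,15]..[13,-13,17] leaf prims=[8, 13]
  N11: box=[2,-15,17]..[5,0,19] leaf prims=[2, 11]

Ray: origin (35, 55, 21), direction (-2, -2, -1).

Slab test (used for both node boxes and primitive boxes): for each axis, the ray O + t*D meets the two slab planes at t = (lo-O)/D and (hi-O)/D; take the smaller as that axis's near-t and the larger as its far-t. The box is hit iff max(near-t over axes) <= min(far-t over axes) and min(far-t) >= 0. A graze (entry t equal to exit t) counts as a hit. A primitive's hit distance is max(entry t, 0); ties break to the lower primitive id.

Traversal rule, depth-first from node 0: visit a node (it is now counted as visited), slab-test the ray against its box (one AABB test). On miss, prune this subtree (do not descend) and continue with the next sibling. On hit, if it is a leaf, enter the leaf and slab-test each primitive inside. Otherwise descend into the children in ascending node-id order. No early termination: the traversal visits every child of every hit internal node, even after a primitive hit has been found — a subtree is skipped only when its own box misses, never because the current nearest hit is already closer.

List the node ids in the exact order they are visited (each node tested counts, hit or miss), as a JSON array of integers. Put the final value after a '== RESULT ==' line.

Trace the traversal:
N0 x:[19/2,51/2] y:[17,75/2] z:[-1,39] -> hit [17,51/2], descend [3, 4, 5, 9]
  N3 x:[19/2,43/2] y:[17,53/2] z:[-1,5] -> miss, prune
  N4 x:[11,39/2] y:[55/2,75/2] z:[2,6] -> miss, prune
  N5 x:[10,51/2] y:[22,65/2] z:[19,39] -> hit [22,51/2], descend [2, 6, 8]
    N2 x:[31/2,41/2] y:[22,28] z:[29,35] -> miss, prune
    N6 x:[21,51/2] y:[25,27] z:[32,39] -> miss, prune
    N8 x:[10,51/2] y:[29,65/2] z:[19,27] -> miss, prune
  N9 x:[23/2,25] y:[18,43/2] z:[10,25] -> hit [18,43/2], descend [1, 7]
    N1 x:[39/2,25] y:[41/2,43/2] z:[10,20] -> miss, prune
    N7 x:[23/2,21] y:[18,43/2] z:[19,25] -> hit [19,21] leaf, test {P4@t=19, P12(miss)}

order=[0, 3, 4, 5, 2, 6, 8, 9, 1, 7]  |boxes|=10  |leaves|=1  hit=P4

== RESULT ==
[0, 3, 4, 5, 2, 6, 8, 9, 1, 7]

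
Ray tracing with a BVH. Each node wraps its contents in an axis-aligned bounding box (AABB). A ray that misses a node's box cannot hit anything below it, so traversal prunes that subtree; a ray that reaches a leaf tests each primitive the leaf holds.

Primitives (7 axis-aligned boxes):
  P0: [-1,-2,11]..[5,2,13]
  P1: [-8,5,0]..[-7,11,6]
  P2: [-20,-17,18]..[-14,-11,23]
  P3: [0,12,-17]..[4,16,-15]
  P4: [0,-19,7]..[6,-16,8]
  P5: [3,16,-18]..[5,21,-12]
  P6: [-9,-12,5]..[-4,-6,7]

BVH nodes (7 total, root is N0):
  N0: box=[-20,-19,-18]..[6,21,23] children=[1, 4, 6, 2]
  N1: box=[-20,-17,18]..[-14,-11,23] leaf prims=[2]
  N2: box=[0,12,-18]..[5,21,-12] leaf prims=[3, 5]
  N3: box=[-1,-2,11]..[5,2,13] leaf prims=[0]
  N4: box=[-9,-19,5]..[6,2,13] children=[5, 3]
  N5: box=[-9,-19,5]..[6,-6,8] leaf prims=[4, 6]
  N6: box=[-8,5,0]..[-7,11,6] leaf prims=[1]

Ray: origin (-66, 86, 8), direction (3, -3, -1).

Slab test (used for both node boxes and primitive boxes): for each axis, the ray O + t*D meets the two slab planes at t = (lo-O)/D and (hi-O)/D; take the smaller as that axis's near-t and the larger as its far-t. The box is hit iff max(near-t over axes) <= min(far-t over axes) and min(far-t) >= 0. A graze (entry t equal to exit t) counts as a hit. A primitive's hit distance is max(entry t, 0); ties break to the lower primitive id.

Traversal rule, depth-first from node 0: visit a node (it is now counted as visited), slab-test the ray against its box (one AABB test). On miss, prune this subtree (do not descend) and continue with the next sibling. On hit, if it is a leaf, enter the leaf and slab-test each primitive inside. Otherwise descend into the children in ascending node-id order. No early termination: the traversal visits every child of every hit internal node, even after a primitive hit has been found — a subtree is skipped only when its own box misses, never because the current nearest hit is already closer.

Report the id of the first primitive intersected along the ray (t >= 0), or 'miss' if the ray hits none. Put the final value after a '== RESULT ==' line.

Trace the traversal:
N0 x:[46/3,24] y:[65/3,35] z:[-15,26] -> hit [65/3,24], descend [1, 2, 4, 6]
  N1 x:[46/3,52/3] y:[97/3,103/3] z:[-15,-10] -> miss, prune
  N2 x:[22,71/3] y:[65/3,74/3] z:[20,26] -> hit [22,71/3] leaf, test {P3@t=70/3, P5@t=23}
  N4 x:[19,24] y:[28,35] z:[-5,3] -> miss, prune
  N6 x:[58/3,59/3] y:[25,27] z:[2,8] -> miss, prune

order=[0, 1, 2, 4, 6]  |boxes|=5  |leaves|=1  hit=P5

== RESULT ==
5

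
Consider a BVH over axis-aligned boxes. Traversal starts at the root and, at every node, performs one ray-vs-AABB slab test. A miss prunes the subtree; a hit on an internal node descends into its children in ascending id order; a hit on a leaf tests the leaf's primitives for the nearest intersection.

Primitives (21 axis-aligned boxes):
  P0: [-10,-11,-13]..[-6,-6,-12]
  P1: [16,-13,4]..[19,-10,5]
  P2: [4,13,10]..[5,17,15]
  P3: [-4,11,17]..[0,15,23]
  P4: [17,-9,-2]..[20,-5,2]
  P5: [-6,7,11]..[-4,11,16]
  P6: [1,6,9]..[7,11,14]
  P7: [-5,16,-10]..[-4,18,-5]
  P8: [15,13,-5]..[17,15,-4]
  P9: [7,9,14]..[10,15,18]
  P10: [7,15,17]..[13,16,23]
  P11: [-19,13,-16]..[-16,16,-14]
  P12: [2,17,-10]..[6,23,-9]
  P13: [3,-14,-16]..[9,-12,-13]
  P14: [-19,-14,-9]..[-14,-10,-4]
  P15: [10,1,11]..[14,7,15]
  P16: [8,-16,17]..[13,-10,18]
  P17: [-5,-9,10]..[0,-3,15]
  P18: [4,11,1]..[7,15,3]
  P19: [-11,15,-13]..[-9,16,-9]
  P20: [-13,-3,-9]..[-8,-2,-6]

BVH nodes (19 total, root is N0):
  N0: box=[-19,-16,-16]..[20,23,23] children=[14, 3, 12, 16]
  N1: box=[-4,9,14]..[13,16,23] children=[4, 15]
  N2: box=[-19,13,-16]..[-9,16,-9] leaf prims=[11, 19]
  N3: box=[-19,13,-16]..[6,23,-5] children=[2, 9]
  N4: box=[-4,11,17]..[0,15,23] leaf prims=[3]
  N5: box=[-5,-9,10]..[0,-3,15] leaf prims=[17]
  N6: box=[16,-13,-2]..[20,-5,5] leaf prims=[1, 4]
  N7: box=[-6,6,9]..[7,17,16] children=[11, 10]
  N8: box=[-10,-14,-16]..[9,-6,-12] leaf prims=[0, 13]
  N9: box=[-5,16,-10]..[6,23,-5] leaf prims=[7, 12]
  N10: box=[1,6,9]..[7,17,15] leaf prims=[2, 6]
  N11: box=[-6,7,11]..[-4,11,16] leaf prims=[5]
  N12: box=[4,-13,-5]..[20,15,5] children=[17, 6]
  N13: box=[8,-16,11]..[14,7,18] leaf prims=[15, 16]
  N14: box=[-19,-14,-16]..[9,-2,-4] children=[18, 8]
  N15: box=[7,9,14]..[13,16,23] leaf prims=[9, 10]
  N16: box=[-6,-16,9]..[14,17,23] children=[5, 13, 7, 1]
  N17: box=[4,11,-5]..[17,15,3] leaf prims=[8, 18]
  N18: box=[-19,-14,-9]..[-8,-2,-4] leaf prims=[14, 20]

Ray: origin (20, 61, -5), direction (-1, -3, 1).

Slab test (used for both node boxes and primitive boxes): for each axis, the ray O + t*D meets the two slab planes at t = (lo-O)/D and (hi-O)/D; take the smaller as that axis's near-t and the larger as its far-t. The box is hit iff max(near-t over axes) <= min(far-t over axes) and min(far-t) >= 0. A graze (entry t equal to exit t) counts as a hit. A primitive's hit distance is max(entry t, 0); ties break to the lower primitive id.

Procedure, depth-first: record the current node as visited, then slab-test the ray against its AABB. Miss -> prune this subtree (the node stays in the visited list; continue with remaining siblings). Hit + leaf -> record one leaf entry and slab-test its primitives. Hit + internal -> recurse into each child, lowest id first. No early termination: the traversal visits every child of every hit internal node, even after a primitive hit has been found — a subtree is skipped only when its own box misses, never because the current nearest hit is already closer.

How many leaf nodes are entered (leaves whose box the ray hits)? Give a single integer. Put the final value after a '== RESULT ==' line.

Walk:
N0 x:[0,39] y:[38/3,77/3] z:[-11,28] -> hit [38/3,77/3], descend [3, 12, 14, 16]
  N3 x:[14,39] y:[38/3,16] z:[-11,0] -> miss, prune
  N12 x:[0,16] y:[46/3,74/3] z:[0,10] -> miss, prune
  N14 x:[11,39] y:[21,25] z:[-11,1] -> miss, prune
  N16 x:[6,26] y:[44/3,77/3] z:[14,28] -> hit [44/3,77/3], descend [1, 5, 7, 13]
    N1 x:[7,24] y:[15,52/3] z:[19,28] -> miss, prune
    N5 x:[20,25] y:[64/3,70/3] z:[15,20] -> miss, prune
    N7 x:[13,26] y:[44/3,55/3] z:[14,21] -> hit [44/3,55/3], descend [10, 11]
      N10 x:[13,19] y:[44/3,55/3] z:[14,20] -> hit [44/3,55/3] leaf, test {P2@t=15, P6@t=50/3}
      N11 x:[24,26] y:[50/3,18] z:[16,21] -> miss, prune
    N13 x:[6,12] y:[18,77/3] z:[16,23] -> miss, prune

order=[0, 3, 12, 14, 16, 1, 5, 7, 10, 11, 13]  |boxes|=11  |leaves|=1  hit=P2

== RESULT ==
1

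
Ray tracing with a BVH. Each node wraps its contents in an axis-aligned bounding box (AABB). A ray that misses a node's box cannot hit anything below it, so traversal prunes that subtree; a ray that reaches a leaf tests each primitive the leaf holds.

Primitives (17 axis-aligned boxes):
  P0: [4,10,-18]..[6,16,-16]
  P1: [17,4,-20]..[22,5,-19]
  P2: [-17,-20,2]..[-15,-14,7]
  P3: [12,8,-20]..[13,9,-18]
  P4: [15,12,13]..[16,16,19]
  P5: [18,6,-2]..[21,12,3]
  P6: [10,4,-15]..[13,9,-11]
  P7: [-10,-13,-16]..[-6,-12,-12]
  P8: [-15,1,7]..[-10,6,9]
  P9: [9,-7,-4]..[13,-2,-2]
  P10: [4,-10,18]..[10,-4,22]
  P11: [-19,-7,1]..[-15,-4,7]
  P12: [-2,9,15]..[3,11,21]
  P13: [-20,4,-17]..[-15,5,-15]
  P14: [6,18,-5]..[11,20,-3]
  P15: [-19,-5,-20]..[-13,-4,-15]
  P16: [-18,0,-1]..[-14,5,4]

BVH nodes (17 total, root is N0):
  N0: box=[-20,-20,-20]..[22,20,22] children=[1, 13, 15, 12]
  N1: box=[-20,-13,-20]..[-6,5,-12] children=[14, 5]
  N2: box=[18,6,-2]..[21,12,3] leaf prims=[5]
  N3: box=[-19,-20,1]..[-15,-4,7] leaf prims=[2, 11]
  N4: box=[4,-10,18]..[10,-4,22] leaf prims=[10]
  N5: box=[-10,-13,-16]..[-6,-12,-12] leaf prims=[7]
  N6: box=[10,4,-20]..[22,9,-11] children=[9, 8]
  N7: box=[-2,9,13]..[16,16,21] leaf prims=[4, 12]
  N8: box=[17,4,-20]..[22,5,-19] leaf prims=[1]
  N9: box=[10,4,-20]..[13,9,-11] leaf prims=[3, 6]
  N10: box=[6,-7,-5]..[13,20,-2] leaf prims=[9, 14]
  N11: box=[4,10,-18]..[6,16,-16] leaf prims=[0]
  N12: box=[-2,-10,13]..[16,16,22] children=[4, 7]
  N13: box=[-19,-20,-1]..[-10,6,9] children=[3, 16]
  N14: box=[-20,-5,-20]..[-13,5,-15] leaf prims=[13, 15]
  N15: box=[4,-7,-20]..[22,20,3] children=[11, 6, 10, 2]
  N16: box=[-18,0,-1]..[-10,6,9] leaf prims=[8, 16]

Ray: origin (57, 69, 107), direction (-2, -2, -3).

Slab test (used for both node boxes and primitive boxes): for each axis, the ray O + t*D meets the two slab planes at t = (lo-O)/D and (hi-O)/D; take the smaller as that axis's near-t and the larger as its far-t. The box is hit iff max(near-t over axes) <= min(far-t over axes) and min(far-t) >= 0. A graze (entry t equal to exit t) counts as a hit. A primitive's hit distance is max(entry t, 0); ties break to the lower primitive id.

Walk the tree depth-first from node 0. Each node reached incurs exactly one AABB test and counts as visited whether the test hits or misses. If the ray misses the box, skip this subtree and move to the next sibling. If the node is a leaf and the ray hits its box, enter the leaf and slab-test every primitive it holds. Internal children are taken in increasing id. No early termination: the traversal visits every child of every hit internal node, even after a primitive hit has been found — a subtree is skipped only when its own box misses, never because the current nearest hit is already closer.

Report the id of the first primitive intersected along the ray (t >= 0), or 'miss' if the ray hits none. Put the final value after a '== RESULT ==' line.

Traverse from the root:
N0 x:[35/2,77/2] y:[49/2,89/2] z:[85/3,127/3] -> hit [85/3,77/2], descend [1, 12, 13, 15]
  N1 x:[63/2,77/2] y:[32,41] z:[119/3,127/3] -> miss, prune
  N12 x:[41/2,59/2] y:[53/2,79/2] z:[85/3,94/3] -> hit [85/3,59/2], descend [4, 7]
    N4 x:[47/2,53/2] y:[73/2,79/2] z:[85/3,89/3] -> miss, prune
    N7 x:[41/2,59/2] y:[53/2,30] z:[86/3,94/3] -> hit [86/3,59/2] leaf, test {P4(miss), P12@t=29}
  N13 x:[67/2,38] y:[63/2,89/2] z:[98/3,36] -> hit [67/2,36], descend [3, 16]
    N3 x:[36,38] y:[73/2,89/2] z:[100/3,106/3] -> miss, prune
    N16 x:[67/2,75/2] y:[63/2,69/2] z:[98/3,36] -> hit [67/2,69/2] leaf, test {P8(miss), P16(miss)}
  N15 x:[35/2,53/2] y:[49/2,38] z:[104/3,127/3] -> miss, prune

order=[0, 1, 12, 4, 7, 13, 3, 16, 15]  |boxes|=9  |leaves|=2  hit=P12

== RESULT ==
12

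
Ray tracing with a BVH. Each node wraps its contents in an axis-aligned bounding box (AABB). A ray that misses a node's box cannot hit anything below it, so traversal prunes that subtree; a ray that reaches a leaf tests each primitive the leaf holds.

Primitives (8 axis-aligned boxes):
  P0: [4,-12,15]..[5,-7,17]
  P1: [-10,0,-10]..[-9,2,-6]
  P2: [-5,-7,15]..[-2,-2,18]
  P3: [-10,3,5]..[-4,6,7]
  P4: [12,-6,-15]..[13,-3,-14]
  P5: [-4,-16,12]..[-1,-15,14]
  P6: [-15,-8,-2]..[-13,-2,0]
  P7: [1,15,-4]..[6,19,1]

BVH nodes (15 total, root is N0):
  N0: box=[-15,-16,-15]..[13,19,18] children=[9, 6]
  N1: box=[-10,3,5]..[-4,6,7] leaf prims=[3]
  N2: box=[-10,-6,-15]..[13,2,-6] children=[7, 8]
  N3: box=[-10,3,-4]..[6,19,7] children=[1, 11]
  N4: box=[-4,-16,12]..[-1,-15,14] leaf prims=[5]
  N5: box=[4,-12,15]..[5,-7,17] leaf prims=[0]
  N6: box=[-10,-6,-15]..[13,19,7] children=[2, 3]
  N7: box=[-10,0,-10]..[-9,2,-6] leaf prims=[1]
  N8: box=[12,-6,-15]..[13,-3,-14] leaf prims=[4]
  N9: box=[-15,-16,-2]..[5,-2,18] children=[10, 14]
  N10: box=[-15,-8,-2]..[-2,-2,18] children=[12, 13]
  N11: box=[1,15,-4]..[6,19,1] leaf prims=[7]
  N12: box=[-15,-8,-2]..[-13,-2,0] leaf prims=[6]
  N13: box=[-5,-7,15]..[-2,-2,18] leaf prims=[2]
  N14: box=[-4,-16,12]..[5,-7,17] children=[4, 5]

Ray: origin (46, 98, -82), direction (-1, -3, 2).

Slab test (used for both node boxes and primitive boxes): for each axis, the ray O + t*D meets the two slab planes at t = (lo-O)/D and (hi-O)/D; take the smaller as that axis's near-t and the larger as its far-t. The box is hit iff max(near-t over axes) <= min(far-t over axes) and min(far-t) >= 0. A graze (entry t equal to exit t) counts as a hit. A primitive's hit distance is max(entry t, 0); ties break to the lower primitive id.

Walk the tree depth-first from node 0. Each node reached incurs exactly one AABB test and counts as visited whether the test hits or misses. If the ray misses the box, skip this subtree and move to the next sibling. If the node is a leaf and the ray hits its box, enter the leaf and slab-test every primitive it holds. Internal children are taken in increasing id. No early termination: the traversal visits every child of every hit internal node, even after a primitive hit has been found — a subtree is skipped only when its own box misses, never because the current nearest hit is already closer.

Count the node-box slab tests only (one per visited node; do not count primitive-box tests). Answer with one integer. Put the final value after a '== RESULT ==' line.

Traverse from the root:
N0 x:[33,61] y:[79/3,38] z:[67/2,50] -> hit [67/2,38], descend [6, 9]
  N6 x:[33,56] y:[79/3,104/3] z:[67/2,89/2] -> hit [67/2,104/3], descend [2, 3]
    N2 x:[33,56] y:[32,104/3] z:[67/2,38] -> hit [67/2,104/3], descend [7, 8]
      N7 x:[55,56] y:[32,98/3] z:[36,38] -> miss, prune
      N8 x:[33,34] y:[101/3,104/3] z:[67/2,34] -> hit [101/3,34] leaf, test {P4@t=101/3}
    N3 x:[40,56] y:[79/3,95/3] z:[39,89/2] -> miss, prune
  N9 x:[41,61] y:[100/3,38] z:[40,50] -> miss, prune

7 AABB tests over nodes [0, 6, 2, 7, 8, 3, 9]; 1 leaf entered; closest P4.

== RESULT ==
7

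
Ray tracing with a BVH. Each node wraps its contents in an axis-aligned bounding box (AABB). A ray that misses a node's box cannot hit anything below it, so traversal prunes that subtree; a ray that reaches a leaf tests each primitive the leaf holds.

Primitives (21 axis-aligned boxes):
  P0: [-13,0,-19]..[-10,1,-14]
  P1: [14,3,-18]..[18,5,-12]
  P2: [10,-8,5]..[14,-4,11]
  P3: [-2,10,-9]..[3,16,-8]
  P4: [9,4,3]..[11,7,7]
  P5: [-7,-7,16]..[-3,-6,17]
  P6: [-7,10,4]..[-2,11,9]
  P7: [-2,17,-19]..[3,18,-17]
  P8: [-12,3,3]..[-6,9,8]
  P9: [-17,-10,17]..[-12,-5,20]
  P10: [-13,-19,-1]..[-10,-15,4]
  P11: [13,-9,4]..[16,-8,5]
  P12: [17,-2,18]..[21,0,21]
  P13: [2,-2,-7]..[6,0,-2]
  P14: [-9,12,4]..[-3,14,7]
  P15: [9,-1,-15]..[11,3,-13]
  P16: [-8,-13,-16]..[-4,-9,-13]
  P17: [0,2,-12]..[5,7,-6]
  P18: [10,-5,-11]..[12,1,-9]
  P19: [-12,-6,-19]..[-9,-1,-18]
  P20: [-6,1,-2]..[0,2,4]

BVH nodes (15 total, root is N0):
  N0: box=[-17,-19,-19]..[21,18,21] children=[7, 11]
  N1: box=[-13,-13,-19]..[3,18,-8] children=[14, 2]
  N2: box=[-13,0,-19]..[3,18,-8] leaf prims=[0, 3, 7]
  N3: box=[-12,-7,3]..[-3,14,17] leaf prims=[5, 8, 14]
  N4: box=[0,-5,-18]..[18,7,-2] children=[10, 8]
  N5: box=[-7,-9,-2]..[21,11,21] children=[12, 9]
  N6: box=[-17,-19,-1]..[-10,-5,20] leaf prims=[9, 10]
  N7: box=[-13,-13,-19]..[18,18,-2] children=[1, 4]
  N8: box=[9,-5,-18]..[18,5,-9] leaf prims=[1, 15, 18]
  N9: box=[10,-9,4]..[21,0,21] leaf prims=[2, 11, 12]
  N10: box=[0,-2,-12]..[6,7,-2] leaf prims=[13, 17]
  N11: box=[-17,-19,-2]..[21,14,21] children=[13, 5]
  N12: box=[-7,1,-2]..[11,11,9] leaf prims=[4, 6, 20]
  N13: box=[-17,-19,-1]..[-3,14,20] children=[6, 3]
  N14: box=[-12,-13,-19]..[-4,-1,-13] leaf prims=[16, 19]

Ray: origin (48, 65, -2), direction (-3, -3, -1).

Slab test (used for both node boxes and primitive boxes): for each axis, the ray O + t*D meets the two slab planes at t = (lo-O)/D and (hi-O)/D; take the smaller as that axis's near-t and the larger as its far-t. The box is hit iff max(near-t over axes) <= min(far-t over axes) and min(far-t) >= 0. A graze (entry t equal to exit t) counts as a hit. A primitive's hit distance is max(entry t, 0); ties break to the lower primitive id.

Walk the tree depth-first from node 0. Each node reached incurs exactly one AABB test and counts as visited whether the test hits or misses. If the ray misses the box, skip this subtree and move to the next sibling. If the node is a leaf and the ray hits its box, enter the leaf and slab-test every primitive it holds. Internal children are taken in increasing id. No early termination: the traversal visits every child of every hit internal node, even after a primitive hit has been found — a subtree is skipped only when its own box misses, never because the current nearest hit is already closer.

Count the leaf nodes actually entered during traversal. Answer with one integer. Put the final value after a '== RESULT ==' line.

Trace the traversal:
N0 x:[9,65/3] y:[47/3,28] z:[-23,17] -> hit [47/3,17], descend [7, 11]
  N7 x:[10,61/3] y:[47/3,26] z:[0,17] -> hit [47/3,17], descend [1, 4]
    N1 x:[15,61/3] y:[47/3,26] z:[6,17] -> hit [47/3,17], descend [2, 14]
      N2 x:[15,61/3] y:[47/3,65/3] z:[6,17] -> hit [47/3,17] leaf, test {P0(miss), P3(miss), P7@t=47/3}
      N14 x:[52/3,20] y:[22,26] z:[11,17] -> miss, prune
    N4 x:[10,16] y:[58/3,70/3] z:[0,16] -> miss, prune
  N11 x:[9,65/3] y:[17,28] z:[-23,0] -> miss, prune

7 AABB tests over nodes [0, 7, 1, 2, 14, 4, 11]; 1 leaf entered; closest P7.

== RESULT ==
1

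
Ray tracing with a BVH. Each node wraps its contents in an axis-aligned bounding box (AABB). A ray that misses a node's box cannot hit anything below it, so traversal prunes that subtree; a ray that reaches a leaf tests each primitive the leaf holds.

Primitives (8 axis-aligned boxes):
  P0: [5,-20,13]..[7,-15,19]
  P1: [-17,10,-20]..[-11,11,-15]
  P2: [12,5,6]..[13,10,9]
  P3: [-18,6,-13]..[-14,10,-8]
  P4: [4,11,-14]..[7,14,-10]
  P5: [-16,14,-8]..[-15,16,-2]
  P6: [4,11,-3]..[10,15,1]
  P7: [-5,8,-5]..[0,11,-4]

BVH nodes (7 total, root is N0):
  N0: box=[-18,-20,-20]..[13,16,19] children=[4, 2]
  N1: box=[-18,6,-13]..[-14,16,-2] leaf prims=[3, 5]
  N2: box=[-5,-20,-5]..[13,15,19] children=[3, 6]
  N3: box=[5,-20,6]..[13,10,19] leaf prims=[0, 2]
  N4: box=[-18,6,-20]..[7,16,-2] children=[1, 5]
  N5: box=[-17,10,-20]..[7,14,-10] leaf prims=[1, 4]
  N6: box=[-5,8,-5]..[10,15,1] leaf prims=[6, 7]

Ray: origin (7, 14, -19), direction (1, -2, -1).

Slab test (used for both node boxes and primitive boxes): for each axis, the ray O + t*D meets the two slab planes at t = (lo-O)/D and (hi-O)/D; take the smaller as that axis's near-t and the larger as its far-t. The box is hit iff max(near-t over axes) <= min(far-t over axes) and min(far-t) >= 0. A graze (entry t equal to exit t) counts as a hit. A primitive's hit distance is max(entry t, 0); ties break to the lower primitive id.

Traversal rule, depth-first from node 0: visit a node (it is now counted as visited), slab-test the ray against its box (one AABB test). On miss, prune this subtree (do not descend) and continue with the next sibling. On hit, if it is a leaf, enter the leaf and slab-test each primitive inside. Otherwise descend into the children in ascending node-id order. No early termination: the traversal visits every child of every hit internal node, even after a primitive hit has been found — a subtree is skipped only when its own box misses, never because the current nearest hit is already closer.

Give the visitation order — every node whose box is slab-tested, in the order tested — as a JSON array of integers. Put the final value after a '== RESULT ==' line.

Traverse from the root:
N0 x:[-25,6] y:[-1,17] z:[-38,1] -> hit [-1,1], descend [2, 4]
  N2 x:[-12,6] y:[-1/2,17] z:[-38,-14] -> miss, prune
  N4 x:[-25,0] y:[-1,4] z:[-17,1] -> hit [-1,0], descend [1, 5]
    N1 x:[-25,-21] y:[-1,4] z:[-17,-6] -> miss, prune
    N5 x:[-24,0] y:[0,2] z:[-9,1] -> hit [0,0] leaf, test {P1(miss), P4(miss)}

Visited [0, 2, 4, 1, 5]. Tests: 5 box, 1 leaf. Nearest: miss.

== RESULT ==
[0, 2, 4, 1, 5]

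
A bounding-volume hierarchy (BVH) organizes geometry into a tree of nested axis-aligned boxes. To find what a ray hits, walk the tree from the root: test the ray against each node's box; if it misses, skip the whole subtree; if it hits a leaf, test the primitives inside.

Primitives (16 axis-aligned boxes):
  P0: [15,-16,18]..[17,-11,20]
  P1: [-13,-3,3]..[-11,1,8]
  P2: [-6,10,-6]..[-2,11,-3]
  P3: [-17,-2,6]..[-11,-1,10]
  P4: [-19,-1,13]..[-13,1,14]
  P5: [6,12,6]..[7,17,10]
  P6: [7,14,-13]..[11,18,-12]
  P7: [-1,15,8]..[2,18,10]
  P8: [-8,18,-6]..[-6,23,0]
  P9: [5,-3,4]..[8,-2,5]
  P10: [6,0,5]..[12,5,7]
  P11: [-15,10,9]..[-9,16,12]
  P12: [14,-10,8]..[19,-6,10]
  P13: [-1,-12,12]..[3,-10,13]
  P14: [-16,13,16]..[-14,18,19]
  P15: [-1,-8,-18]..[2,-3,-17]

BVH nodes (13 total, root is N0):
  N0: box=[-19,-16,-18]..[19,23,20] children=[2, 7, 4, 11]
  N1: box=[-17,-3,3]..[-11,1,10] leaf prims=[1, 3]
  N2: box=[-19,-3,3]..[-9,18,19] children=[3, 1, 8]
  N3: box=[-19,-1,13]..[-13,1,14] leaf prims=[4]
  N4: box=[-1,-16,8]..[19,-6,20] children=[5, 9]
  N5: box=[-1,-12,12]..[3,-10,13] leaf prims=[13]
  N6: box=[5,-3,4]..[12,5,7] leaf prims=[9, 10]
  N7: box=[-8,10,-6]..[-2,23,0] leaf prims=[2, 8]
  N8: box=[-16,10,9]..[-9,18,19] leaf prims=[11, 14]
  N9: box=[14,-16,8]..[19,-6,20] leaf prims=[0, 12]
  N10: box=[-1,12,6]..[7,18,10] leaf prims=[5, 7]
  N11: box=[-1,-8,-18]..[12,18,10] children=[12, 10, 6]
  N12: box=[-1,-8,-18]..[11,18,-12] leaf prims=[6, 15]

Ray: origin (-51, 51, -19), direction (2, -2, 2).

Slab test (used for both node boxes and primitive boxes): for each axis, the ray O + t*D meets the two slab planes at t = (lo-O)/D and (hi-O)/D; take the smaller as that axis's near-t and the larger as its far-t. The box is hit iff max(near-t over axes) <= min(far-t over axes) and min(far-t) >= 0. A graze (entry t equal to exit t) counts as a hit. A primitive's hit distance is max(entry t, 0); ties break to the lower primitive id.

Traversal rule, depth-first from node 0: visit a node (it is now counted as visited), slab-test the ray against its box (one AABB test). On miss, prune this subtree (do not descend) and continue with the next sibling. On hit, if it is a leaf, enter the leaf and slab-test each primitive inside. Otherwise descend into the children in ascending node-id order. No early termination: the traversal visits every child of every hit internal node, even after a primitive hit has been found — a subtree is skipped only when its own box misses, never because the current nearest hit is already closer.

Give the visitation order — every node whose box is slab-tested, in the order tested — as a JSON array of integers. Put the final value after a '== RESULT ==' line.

Walk:
N0 x:[16,35] y:[14,67/2] z:[1/2,39/2] -> hit [16,39/2], descend [2, 4, 7, 11]
  N2 x:[16,21] y:[33/2,27] z:[11,19] -> hit [33/2,19], descend [1, 3, 8]
    N1 x:[17,20] y:[25,27] z:[11,29/2] -> miss, prune
    N3 x:[16,19] y:[25,26] z:[16,33/2] -> miss, prune
    N8 x:[35/2,21] y:[33/2,41/2] z:[14,19] -> hit [35/2,19] leaf, test {P11(miss), P14@t=35/2}
  N4 x:[25,35] y:[57/2,67/2] z:[27/2,39/2] -> miss, prune
  N7 x:[43/2,49/2] y:[14,41/2] z:[13/2,19/2] -> miss, prune
  N11 x:[25,63/2] y:[33/2,59/2] z:[1/2,29/2] -> miss, prune

8 AABB tests over nodes [0, 2, 1, 3, 8, 4, 7, 11]; 1 leaf entered; closest P14.

== RESULT ==
[0, 2, 1, 3, 8, 4, 7, 11]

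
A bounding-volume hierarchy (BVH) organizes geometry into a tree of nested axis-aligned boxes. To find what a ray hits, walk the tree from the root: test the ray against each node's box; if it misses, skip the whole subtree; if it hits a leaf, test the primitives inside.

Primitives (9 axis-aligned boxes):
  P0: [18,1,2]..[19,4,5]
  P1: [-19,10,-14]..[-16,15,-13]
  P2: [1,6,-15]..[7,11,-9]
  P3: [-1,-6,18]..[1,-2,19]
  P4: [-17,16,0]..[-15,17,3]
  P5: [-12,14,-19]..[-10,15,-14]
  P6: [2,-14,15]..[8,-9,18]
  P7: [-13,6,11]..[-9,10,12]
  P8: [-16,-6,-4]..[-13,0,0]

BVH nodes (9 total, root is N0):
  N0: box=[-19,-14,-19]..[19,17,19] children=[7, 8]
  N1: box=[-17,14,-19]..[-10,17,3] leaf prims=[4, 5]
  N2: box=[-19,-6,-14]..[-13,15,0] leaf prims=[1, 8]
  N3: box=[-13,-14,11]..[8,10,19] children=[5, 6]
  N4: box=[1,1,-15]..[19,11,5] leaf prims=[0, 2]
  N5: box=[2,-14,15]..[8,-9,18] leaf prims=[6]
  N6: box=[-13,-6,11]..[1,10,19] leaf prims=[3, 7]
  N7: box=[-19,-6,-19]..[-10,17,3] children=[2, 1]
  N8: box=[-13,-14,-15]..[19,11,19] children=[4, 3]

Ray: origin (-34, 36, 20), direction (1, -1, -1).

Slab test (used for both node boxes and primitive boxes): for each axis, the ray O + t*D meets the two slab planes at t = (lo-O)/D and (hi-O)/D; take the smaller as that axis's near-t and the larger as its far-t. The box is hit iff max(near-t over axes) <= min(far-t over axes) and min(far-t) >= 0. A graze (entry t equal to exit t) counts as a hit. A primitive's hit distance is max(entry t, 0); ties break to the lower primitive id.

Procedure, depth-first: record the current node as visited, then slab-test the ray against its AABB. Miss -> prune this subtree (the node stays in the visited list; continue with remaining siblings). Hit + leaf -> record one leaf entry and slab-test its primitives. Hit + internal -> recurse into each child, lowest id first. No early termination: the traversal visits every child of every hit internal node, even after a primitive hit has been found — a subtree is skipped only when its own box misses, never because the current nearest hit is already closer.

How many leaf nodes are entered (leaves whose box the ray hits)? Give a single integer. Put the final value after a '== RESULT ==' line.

Traverse from the root:
N0 x:[15,53] y:[19,50] z:[1,39] -> hit [19,39], descend [7, 8]
  N7 x:[15,24] y:[19,42] z:[17,39] -> hit [19,24], descend [1, 2]
    N1 x:[17,24] y:[19,22] z:[17,39] -> hit [19,22] leaf, test {P4@t=19, P5(miss)}
    N2 x:[15,21] y:[21,42] z:[20,34] -> hit [21,21] leaf, test {P1(miss), P8(miss)}
  N8 x:[21,53] y:[25,50] z:[1,35] -> hit [25,35], descend [3, 4]
    N3 x:[21,42] y:[26,50] z:[1,9] -> miss, prune
    N4 x:[35,53] y:[25,35] z:[15,35] -> hit [35,35] leaf, test {P0(miss), P2(miss)}

Visited [0, 7, 1, 2, 8, 3, 4]. Tests: 7 box, 3 leaf. Nearest: P4.

== RESULT ==
3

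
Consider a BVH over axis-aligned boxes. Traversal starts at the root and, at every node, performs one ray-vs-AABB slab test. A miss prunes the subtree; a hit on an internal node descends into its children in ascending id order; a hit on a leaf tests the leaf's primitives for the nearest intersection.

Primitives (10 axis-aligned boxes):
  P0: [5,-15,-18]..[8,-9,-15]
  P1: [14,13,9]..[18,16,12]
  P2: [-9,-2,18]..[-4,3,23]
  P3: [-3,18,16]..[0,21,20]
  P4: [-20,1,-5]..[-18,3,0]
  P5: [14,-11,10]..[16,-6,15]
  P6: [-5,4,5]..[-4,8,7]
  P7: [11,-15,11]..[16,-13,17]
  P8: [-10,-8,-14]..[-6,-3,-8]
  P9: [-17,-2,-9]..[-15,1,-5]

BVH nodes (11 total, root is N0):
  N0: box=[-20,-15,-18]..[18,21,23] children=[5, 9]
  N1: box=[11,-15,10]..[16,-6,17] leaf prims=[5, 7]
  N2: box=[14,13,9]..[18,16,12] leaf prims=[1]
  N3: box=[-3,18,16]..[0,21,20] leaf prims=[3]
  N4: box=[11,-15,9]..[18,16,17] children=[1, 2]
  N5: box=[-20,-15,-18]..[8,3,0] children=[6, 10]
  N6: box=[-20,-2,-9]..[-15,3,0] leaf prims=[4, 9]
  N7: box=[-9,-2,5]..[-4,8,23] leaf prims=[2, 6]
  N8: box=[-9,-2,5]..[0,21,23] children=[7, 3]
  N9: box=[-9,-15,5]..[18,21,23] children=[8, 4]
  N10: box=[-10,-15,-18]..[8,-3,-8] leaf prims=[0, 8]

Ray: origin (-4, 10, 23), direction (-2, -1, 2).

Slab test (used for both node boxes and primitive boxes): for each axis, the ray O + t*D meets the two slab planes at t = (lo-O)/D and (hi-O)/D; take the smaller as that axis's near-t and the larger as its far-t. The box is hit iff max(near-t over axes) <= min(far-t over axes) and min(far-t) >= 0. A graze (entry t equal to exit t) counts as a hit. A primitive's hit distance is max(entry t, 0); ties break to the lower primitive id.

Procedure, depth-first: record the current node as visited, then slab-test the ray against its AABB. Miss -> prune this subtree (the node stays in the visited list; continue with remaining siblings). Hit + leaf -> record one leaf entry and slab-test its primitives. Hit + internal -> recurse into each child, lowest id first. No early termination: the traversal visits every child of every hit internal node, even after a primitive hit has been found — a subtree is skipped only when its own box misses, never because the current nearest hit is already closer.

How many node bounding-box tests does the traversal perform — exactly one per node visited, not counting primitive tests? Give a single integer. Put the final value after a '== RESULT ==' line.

Traverse from the root:
N0 x:[-11,8] y:[-11,25] z:[-41/2,0] -> hit [-11,0], descend [5, 9]
  N5 x:[-6,8] y:[7,25] z:[-41/2,-23/2] -> miss, prune
  N9 x:[-11,5/2] y:[-11,25] z:[-9,0] -> hit [-9,0], descend [4, 8]
    N4 x:[-11,-15/2] y:[-6,25] z:[-7,-3] -> miss, prune
    N8 x:[-2,5/2] y:[-11,12] z:[-9,0] -> hit [-2,0], descend [3, 7]
      N3 x:[-2,-1/2] y:[-11,-8] z:[-7/2,-3/2] -> miss, prune
      N7 x:[0,5/2] y:[2,12] z:[-9,0] -> miss, prune

Summary -> nodes [0, 5, 9, 4, 8, 3, 7]; box-tests=7; leaf-entries=0; first=miss

== RESULT ==
7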